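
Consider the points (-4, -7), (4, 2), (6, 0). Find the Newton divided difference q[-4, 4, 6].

q[-4,4] = (2 - (-7)) / (4 - (-4)) = 9/8
q[4,6] = (0 - 2) / (6 - 4) = -1
q[-4,4,6] = (-1 - 9/8) / (6 - (-4)) = -17/80

-17/80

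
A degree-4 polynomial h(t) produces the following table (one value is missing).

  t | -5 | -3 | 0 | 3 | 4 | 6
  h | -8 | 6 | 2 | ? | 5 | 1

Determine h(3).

782/231

The 5 known values determine h uniquely (degree ≤ 4).
Evaluate each Lagrange basis at t = 3:
L_0(3) = (6)·(3)·(-1)·(-3)/[(-2)·(-5)·(-9)·(-11)] = 3/55
L_1(3) = (8)·(3)·(-1)·(-3)/[(2)·(-3)·(-7)·(-9)] = -4/21
L_2(3) = (8)·(6)·(-1)·(-3)/[(5)·(3)·(-4)·(-6)] = 2/5
L_3(3) = (8)·(6)·(3)·(-3)/[(9)·(7)·(4)·(-2)] = 6/7
L_4(3) = (8)·(6)·(3)·(-1)/[(11)·(9)·(6)·(2)] = -4/33
Sum: (-8)·(3/55) + 6·(-4/21) + 2·(2/5) + 5·(6/7) + 1·(-4/33) = 782/231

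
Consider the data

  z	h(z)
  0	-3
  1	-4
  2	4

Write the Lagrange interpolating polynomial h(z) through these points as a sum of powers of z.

L_0(z) = (z - 1)(z - 2) / [2] = (1/2)z^2 - (3/2)z + 1
L_1(z) = z(z - 2) / [-1] = -z^2 + 2z
L_2(z) = z(z - 1) / [2] = (1/2)z^2 - (1/2)z
h(z) = (-3)·L_0 + (-4)·L_1 + 4·L_2
  (-3)·L_0(z) = -(3/2)z^2 + (9/2)z - 3
  (-4)·L_1(z) = 4z^2 - 8z
  4·L_2(z) = 2z^2 - 2z
Adding term by term: (9/2)z^2 - (11/2)z - 3

h(z) = (9/2)z^2 - (11/2)z - 3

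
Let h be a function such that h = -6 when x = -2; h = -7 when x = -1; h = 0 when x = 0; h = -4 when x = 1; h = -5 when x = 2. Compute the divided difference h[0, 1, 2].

3/2

h[0,1] = (-4 - 0) / (1 - 0) = -4
h[1,2] = (-5 - (-4)) / (2 - 1) = -1
h[0,1,2] = (-1 - (-4)) / (2 - 0) = 3/2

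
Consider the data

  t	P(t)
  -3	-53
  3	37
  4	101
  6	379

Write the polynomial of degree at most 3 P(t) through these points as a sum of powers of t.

Newton's divided differences:
P[-3,3] = (37 - (-53)) / (3 - (-3)) = 15
P[3,4] = (101 - 37) / (4 - 3) = 64
P[4,6] = (379 - 101) / (6 - 4) = 139
P[-3,3,4] = (64 - 15) / (4 - (-3)) = 7
P[3,4,6] = (139 - 64) / (6 - 3) = 25
P[-3,3,4,6] = (25 - 7) / (6 - (-3)) = 2
P(t) = -53 + 15·(t + 3) + 7·(t + 3)(t - 3) + 2·(t + 3)(t - 3)(t - 4)
Expanding: P(t) = 2t^3 - t^2 - 3t + 1

P(t) = 2t^3 - t^2 - 3t + 1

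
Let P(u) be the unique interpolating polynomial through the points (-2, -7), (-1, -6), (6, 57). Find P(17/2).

413/4

Using Newton's divided-difference form:
P[-2,-1] = (-6 - (-7)) / (-1 - (-2)) = 1
P[-1,6] = (57 - (-6)) / (6 - (-1)) = 9
P[-2,-1,6] = (9 - 1) / (6 - (-2)) = 1
P(17/2) = -7 + 1·(21/2) + 1·(21/2)·(19/2) = 413/4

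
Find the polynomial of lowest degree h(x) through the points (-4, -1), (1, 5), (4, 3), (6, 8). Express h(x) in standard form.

h(x) = (13/150)x^3 - (8/25)x^2 - (133/150)x + 153/25

Build the Lagrange basis polynomials:
L_0(x) = (x - 1)(x - 4)(x - 6) / [-400] = -(1/400)x^3 + (11/400)x^2 - (17/200)x + 3/50
L_1(x) = (x + 4)(x - 4)(x - 6) / [75] = (1/75)x^3 - (2/25)x^2 - (16/75)x + 32/25
L_2(x) = (x + 4)(x - 1)(x - 6) / [-48] = -(1/48)x^3 + (1/16)x^2 + (11/24)x - 1/2
L_3(x) = (x + 4)(x - 1)(x - 4) / [100] = (1/100)x^3 - (1/100)x^2 - (4/25)x + 4/25
h(x) = (-1)·L_0 + 5·L_1 + 3·L_2 + 8·L_3
  (-1)·L_0(x) = (1/400)x^3 - (11/400)x^2 + (17/200)x - 3/50
  5·L_1(x) = (1/15)x^3 - (2/5)x^2 - (16/15)x + 32/5
  3·L_2(x) = -(1/16)x^3 + (3/16)x^2 + (11/8)x - 3/2
  8·L_3(x) = (2/25)x^3 - (2/25)x^2 - (32/25)x + 32/25
Adding term by term: (13/150)x^3 - (8/25)x^2 - (133/150)x + 153/25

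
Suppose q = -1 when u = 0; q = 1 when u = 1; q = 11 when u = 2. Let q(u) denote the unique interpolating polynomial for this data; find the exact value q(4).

55

Using Newton's divided-difference form:
q[0,1] = (1 - (-1)) / (1 - 0) = 2
q[1,2] = (11 - 1) / (2 - 1) = 10
q[0,1,2] = (10 - 2) / (2 - 0) = 4
q(4) = -1 + 2·(4) + 4·(4)·(3) = 55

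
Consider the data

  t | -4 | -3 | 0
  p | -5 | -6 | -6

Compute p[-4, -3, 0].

1/4

p[-4,-3] = (-6 - (-5)) / (-3 - (-4)) = -1
p[-3,0] = (-6 - (-6)) / (0 - (-3)) = 0
p[-4,-3,0] = (0 - (-1)) / (0 - (-4)) = 1/4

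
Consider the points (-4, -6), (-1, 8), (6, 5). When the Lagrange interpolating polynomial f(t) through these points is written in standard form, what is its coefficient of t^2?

The leading coefficient equals the top divided difference f[-4,-1,6].
f[-4,-1] = (8 - (-6)) / (-1 - (-4)) = 14/3
f[-1,6] = (5 - 8) / (6 - (-1)) = -3/7
f[-4,-1,6] = (-3/7 - 14/3) / (6 - (-4)) = -107/210

-107/210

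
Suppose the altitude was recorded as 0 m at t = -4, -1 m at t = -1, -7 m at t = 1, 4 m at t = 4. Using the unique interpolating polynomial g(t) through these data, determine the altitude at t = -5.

-37/5

Using Newton's divided-difference form:
g[-4,-1] = (-1 - 0) / (-1 - (-4)) = -1/3
g[-1,1] = (-7 - (-1)) / (1 - (-1)) = -3
g[1,4] = (4 - (-7)) / (4 - 1) = 11/3
g[-4,-1,1] = (-3 - (-1/3)) / (1 - (-4)) = -8/15
g[-1,1,4] = (11/3 - (-3)) / (4 - (-1)) = 4/3
g[-4,-1,1,4] = (4/3 - (-8/15)) / (4 - (-4)) = 7/30
g(-5) = 0 + (-1/3)·(-1) + (-8/15)·(-1)·(-4) + (7/30)·(-1)·(-4)·(-6) = -37/5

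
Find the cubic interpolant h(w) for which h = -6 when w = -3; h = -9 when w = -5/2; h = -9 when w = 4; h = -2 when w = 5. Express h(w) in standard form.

h(w) = (1/105)w^3 + (61/70)w^2 - (299/210)w - 125/7

Build the Lagrange basis polynomials:
L_0(w) = (w + 5/2)(w - 4)(w - 5) / [-28] = -(1/28)w^3 + (13/56)w^2 + (5/56)w - 25/14
L_1(w) = (w + 3)(w - 4)(w - 5) / [195/8] = (8/195)w^3 - (16/65)w^2 - (56/195)w + 32/13
L_2(w) = (w + 3)(w + 5/2)(w - 5) / [-91/2] = -(2/91)w^3 - (1/91)w^2 + (40/91)w + 75/91
L_3(w) = (w + 3)(w + 5/2)(w - 4) / [60] = (1/60)w^3 + (1/40)w^2 - (29/120)w - 1/2
h(w) = (-6)·L_0 + (-9)·L_1 + (-9)·L_2 + (-2)·L_3
  (-6)·L_0(w) = (3/14)w^3 - (39/28)w^2 - (15/28)w + 75/7
  (-9)·L_1(w) = -(24/65)w^3 + (144/65)w^2 + (168/65)w - 288/13
  (-9)·L_2(w) = (18/91)w^3 + (9/91)w^2 - (360/91)w - 675/91
  (-2)·L_3(w) = -(1/30)w^3 - (1/20)w^2 + (29/60)w + 1
Adding term by term: (1/105)w^3 + (61/70)w^2 - (299/210)w - 125/7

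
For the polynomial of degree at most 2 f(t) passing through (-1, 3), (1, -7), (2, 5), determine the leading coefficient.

17/3

The leading coefficient equals the top divided difference f[-1,1,2].
f[-1,1] = (-7 - 3) / (1 - (-1)) = -5
f[1,2] = (5 - (-7)) / (2 - 1) = 12
f[-1,1,2] = (12 - (-5)) / (2 - (-1)) = 17/3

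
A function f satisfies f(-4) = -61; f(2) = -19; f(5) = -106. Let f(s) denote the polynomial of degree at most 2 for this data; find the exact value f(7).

Using Newton's divided-difference form:
f[-4,2] = (-19 - (-61)) / (2 - (-4)) = 7
f[2,5] = (-106 - (-19)) / (5 - 2) = -29
f[-4,2,5] = (-29 - 7) / (5 - (-4)) = -4
f(7) = -61 + 7·(11) + (-4)·(11)·(5) = -204

-204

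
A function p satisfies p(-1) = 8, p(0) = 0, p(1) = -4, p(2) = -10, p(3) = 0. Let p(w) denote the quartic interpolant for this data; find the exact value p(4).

Evaluate each Lagrange basis at w = 4:
L_0(4) = (4)·(3)·(2)·(1)/[(-1)·(-2)·(-3)·(-4)] = 1
L_1(4) = (5)·(3)·(2)·(1)/[(1)·(-1)·(-2)·(-3)] = -5
L_2(4) = (5)·(4)·(2)·(1)/[(2)·(1)·(-1)·(-2)] = 10
L_3(4) = (5)·(4)·(3)·(1)/[(3)·(2)·(1)·(-1)] = -10
L_4(4) = (5)·(4)·(3)·(2)/[(4)·(3)·(2)·(1)] = 5
Sum: 8·(1) + 0 + (-4)·(10) + (-10)·(-10) + 0 = 68

68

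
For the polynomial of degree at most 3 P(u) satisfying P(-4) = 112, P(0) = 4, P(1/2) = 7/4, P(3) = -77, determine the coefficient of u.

Build the Lagrange basis polynomials:
L_0(u) = u(u - 1/2)(u - 3) / [-126] = -(1/126)u^3 + (1/36)u^2 - (1/84)u
L_1(u) = (u + 4)(u - 1/2)(u - 3) / [6] = (1/6)u^3 + (1/12)u^2 - (25/12)u + 1
L_2(u) = (u + 4)u(u - 3) / [-45/8] = -(8/45)u^3 - (8/45)u^2 + (32/15)u
L_3(u) = (u + 4)u(u - 1/2) / [105/2] = (2/105)u^3 + (1/15)u^2 - (4/105)u
P(u) = 112·L_0 + 4·L_1 + (7/4)·L_2 + (-77)·L_3
Only the coefficient of u is needed; take it from each L_i and combine:
112·(-1/84) + 4·(-25/12) + (7/4)·(32/15) + (-77)·(-4/105) = -3

-3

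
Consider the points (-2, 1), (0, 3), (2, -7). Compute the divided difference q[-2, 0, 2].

-3/2

q[-2,0] = (3 - 1) / (0 - (-2)) = 1
q[0,2] = (-7 - 3) / (2 - 0) = -5
q[-2,0,2] = (-5 - 1) / (2 - (-2)) = -3/2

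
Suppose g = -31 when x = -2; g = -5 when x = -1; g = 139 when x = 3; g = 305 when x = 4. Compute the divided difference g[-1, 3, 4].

g[-1,3] = (139 - (-5)) / (3 - (-1)) = 36
g[3,4] = (305 - 139) / (4 - 3) = 166
g[-1,3,4] = (166 - 36) / (4 - (-1)) = 26

26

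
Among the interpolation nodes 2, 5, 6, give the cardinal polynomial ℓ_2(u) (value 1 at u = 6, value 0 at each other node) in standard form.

ℓ_2(u) = (u - 2)(u - 5) / [(4)·(1)]
       = (u^2 - 7u + 10) / (4)

ℓ_2(u) = (1/4)u^2 - (7/4)u + 5/2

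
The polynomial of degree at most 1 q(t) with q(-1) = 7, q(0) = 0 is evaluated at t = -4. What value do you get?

28

L_0(-4) = (-4)/[(-1)] = 4
L_1(-4) = (-3)/[(1)] = -3
Sum: 7·(4) + 0 = 28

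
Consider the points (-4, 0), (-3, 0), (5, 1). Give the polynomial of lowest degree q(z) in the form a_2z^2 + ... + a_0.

q(z) = (1/72)z^2 + (7/72)z + 1/6

Newton's divided differences:
q[-4,-3] = (0 - 0) / (-3 - (-4)) = 0
q[-3,5] = (1 - 0) / (5 - (-3)) = 1/8
q[-4,-3,5] = (1/8 - 0) / (5 - (-4)) = 1/72
q(z) = (1/72)·(z + 4)(z + 3)
Expanding: q(z) = (1/72)z^2 + (7/72)z + 1/6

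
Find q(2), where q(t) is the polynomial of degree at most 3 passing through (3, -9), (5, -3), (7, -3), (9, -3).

L_0(2) = (-3)·(-5)·(-7)/[(-2)·(-4)·(-6)] = 35/16
L_1(2) = (-1)·(-5)·(-7)/[(2)·(-2)·(-4)] = -35/16
L_2(2) = (-1)·(-3)·(-7)/[(4)·(2)·(-2)] = 21/16
L_3(2) = (-1)·(-3)·(-5)/[(6)·(4)·(2)] = -5/16
Sum: (-9)·(35/16) + (-3)·(-35/16) + (-3)·(21/16) + (-3)·(-5/16) = -129/8

-129/8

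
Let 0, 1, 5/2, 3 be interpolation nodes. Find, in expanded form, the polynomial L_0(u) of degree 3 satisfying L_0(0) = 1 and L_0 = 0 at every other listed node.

L_0(u) = -(2/15)u^3 + (13/15)u^2 - (26/15)u + 1

L_0(u) = (u - 1)(u - 5/2)(u - 3) / [(-1)·(-5/2)·(-3)]
       = (u^3 - (13/2)u^2 + 13u - 15/2) / (-15/2)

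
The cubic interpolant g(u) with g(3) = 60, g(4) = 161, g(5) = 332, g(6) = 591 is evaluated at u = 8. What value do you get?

L_0(8) = (4)·(3)·(2)/[(-1)·(-2)·(-3)] = -4
L_1(8) = (5)·(3)·(2)/[(1)·(-1)·(-2)] = 15
L_2(8) = (5)·(4)·(2)/[(2)·(1)·(-1)] = -20
L_3(8) = (5)·(4)·(3)/[(3)·(2)·(1)] = 10
Sum: 60·(-4) + 161·(15) + 332·(-20) + 591·(10) = 1445

1445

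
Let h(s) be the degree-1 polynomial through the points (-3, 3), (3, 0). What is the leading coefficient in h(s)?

-1/2

Build the Lagrange basis polynomials:
L_0(s) = (s - 3) / [-6] = -(1/6)s + 1/2
L_1(s) = (s + 3) / [6] = (1/6)s + 1/2
h(s) = 3·L_0 + 0·L_1
Only the coefficient of s is needed; take it from each L_i and combine:
3·(-1/6) + 0·(1/6) = -1/2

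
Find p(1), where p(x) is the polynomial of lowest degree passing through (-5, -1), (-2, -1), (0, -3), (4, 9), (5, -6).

Using Newton's divided-difference form:
p[-5,-2] = (-1 - (-1)) / (-2 - (-5)) = 0
p[-2,0] = (-3 - (-1)) / (0 - (-2)) = -1
p[0,4] = (9 - (-3)) / (4 - 0) = 3
p[4,5] = (-6 - 9) / (5 - 4) = -15
p[-5,-2,0] = (-1 - 0) / (0 - (-5)) = -1/5
p[-2,0,4] = (3 - (-1)) / (4 - (-2)) = 2/3
p[0,4,5] = (-15 - 3) / (5 - 0) = -18/5
p[-5,-2,0,4] = (2/3 - (-1/5)) / (4 - (-5)) = 13/135
p[-2,0,4,5] = (-18/5 - 2/3) / (5 - (-2)) = -64/105
p[-5,-2,0,4,5] = (-64/105 - 13/135) / (5 - (-5)) = -667/9450
p(1) = -1 + 0·(6) + (-1/5)·(6)·(3) + (13/135)·(6)·(3)·(1) + (-667/9450)·(6)·(3)·(1)·(-3) = 496/525

496/525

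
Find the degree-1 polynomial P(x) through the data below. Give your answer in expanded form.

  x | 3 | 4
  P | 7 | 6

L_0(x) = (x - 4) / [-1] = -x + 4
L_1(x) = (x - 3) / [1] = x - 3
P(x) = 7·L_0 + 6·L_1
  7·L_0(x) = -7x + 28
  6·L_1(x) = 6x - 18
Adding term by term: -x + 10

P(x) = -x + 10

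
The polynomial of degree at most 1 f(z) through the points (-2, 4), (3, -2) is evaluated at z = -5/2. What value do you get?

23/5

L_0(-5/2) = (-11/2)/[(-5)] = 11/10
L_1(-5/2) = (-1/2)/[(5)] = -1/10
Sum: 4·(11/10) + (-2)·(-1/10) = 23/5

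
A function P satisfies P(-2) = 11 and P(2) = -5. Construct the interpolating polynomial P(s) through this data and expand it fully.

L_0(s) = (s - 2) / [-4] = -(1/4)s + 1/2
L_1(s) = (s + 2) / [4] = (1/4)s + 1/2
P(s) = 11·L_0 + (-5)·L_1
  11·L_0(s) = -(11/4)s + 11/2
  (-5)·L_1(s) = -(5/4)s - 5/2
Adding term by term: -4s + 3

P(s) = -4s + 3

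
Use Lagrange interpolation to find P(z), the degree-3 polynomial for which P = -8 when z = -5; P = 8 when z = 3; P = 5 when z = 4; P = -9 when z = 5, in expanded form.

L_0(z) = (z - 3)(z - 4)(z - 5) / [-720] = -(1/720)z^3 + (1/60)z^2 - (47/720)z + 1/12
L_1(z) = (z + 5)(z - 4)(z - 5) / [16] = (1/16)z^3 - (1/4)z^2 - (25/16)z + 25/4
L_2(z) = (z + 5)(z - 3)(z - 5) / [-9] = -(1/9)z^3 + (1/3)z^2 + (25/9)z - 25/3
L_3(z) = (z + 5)(z - 3)(z - 4) / [20] = (1/20)z^3 - (1/10)z^2 - (23/20)z + 3
P(z) = (-8)·L_0 + 8·L_1 + 5·L_2 + (-9)·L_3
  (-8)·L_0(z) = (1/90)z^3 - (2/15)z^2 + (47/90)z - 2/3
  8·L_1(z) = (1/2)z^3 - 2z^2 - (25/2)z + 50
  5·L_2(z) = -(5/9)z^3 + (5/3)z^2 + (125/9)z - 125/3
  (-9)·L_3(z) = -(9/20)z^3 + (9/10)z^2 + (207/20)z - 27
Adding term by term: -(89/180)z^3 + (13/30)z^2 + (2207/180)z - 58/3

P(z) = -(89/180)z^3 + (13/30)z^2 + (2207/180)z - 58/3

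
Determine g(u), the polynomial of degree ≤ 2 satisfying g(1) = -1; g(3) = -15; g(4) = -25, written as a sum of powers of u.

g(u) = -u^2 - 3u + 3

L_0(u) = (u - 3)(u - 4) / [6] = (1/6)u^2 - (7/6)u + 2
L_1(u) = (u - 1)(u - 4) / [-2] = -(1/2)u^2 + (5/2)u - 2
L_2(u) = (u - 1)(u - 3) / [3] = (1/3)u^2 - (4/3)u + 1
g(u) = (-1)·L_0 + (-15)·L_1 + (-25)·L_2
  (-1)·L_0(u) = -(1/6)u^2 + (7/6)u - 2
  (-15)·L_1(u) = (15/2)u^2 - (75/2)u + 30
  (-25)·L_2(u) = -(25/3)u^2 + (100/3)u - 25
Adding term by term: -u^2 - 3u + 3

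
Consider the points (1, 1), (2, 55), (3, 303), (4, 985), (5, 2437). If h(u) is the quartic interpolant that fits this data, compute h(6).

5091

Using Newton's divided-difference form:
h[1,2] = (55 - 1) / (2 - 1) = 54
h[2,3] = (303 - 55) / (3 - 2) = 248
h[3,4] = (985 - 303) / (4 - 3) = 682
h[4,5] = (2437 - 985) / (5 - 4) = 1452
h[1,2,3] = (248 - 54) / (3 - 1) = 97
h[2,3,4] = (682 - 248) / (4 - 2) = 217
h[3,4,5] = (1452 - 682) / (5 - 3) = 385
h[1,2,3,4] = (217 - 97) / (4 - 1) = 40
h[2,3,4,5] = (385 - 217) / (5 - 2) = 56
h[1,2,3,4,5] = (56 - 40) / (5 - 1) = 4
h(6) = 1 + 54·(5) + 97·(5)·(4) + 40·(5)·(4)·(3) + 4·(5)·(4)·(3)·(2) = 5091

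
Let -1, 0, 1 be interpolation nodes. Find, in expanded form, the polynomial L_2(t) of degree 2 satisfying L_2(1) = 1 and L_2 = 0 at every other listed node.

L_2(t) = (1/2)t^2 + (1/2)t

L_2(t) = (t + 1)t / [(2)·(1)]
       = (t^2 + t) / (2)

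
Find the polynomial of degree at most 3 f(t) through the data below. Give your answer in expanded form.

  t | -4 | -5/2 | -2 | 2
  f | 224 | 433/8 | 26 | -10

f(t) = -3t^3 + 3t^2 + 3t - 4

Build the Lagrange basis polynomials:
L_0(t) = (t + 5/2)(t + 2)(t - 2) / [-18] = -(1/18)t^3 - (5/36)t^2 + (2/9)t + 5/9
L_1(t) = (t + 4)(t + 2)(t - 2) / [27/8] = (8/27)t^3 + (32/27)t^2 - (32/27)t - 128/27
L_2(t) = (t + 4)(t + 5/2)(t - 2) / [-4] = -(1/4)t^3 - (9/8)t^2 + (3/4)t + 5
L_3(t) = (t + 4)(t + 5/2)(t + 2) / [108] = (1/108)t^3 + (17/216)t^2 + (23/108)t + 5/27
f(t) = 224·L_0 + (433/8)·L_1 + 26·L_2 + (-10)·L_3
  224·L_0(t) = -(112/9)t^3 - (280/9)t^2 + (448/9)t + 1120/9
  (433/8)·L_1(t) = (433/27)t^3 + (1732/27)t^2 - (1732/27)t - 6928/27
  26·L_2(t) = -(13/2)t^3 - (117/4)t^2 + (39/2)t + 130
  (-10)·L_3(t) = -(5/54)t^3 - (85/108)t^2 - (115/54)t - 50/27
Adding term by term: -3t^3 + 3t^2 + 3t - 4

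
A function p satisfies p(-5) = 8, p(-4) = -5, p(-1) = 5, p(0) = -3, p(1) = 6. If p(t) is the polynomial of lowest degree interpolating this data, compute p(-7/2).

Using Newton's divided-difference form:
p[-5,-4] = (-5 - 8) / (-4 - (-5)) = -13
p[-4,-1] = (5 - (-5)) / (-1 - (-4)) = 10/3
p[-1,0] = (-3 - 5) / (0 - (-1)) = -8
p[0,1] = (6 - (-3)) / (1 - 0) = 9
p[-5,-4,-1] = (10/3 - (-13)) / (-1 - (-5)) = 49/12
p[-4,-1,0] = (-8 - 10/3) / (0 - (-4)) = -17/6
p[-1,0,1] = (9 - (-8)) / (1 - (-1)) = 17/2
p[-5,-4,-1,0] = (-17/6 - 49/12) / (0 - (-5)) = -83/60
p[-4,-1,0,1] = (17/2 - (-17/6)) / (1 - (-4)) = 34/15
p[-5,-4,-1,0,1] = (34/15 - (-83/60)) / (1 - (-5)) = 73/120
p(-7/2) = 8 + (-13)·(3/2) + (49/12)·(3/2)·(1/2) + (-83/60)·(3/2)·(1/2)·(-5/2) + (73/120)·(3/2)·(1/2)·(-5/2)·(-7/2) = -237/128

-237/128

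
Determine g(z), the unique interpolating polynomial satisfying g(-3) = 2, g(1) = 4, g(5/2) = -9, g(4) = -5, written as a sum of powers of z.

g(z) = (7/9)z^3 - (37/18)z^2 - (163/18)z + 43/3

Build the Lagrange basis polynomials:
L_0(z) = (z - 1)(z - 5/2)(z - 4) / [-154] = -(1/154)z^3 + (15/308)z^2 - (3/28)z + 5/77
L_1(z) = (z + 3)(z - 5/2)(z - 4) / [18] = (1/18)z^3 - (7/36)z^2 - (19/36)z + 5/3
L_2(z) = (z + 3)(z - 1)(z - 4) / [-99/8] = -(8/99)z^3 + (16/99)z^2 + (8/9)z - 32/33
L_3(z) = (z + 3)(z - 1)(z - 5/2) / [63/2] = (2/63)z^3 - (1/63)z^2 - (16/63)z + 5/21
g(z) = 2·L_0 + 4·L_1 + (-9)·L_2 + (-5)·L_3
  2·L_0(z) = -(1/77)z^3 + (15/154)z^2 - (3/14)z + 10/77
  4·L_1(z) = (2/9)z^3 - (7/9)z^2 - (19/9)z + 20/3
  (-9)·L_2(z) = (8/11)z^3 - (16/11)z^2 - 8z + 96/11
  (-5)·L_3(z) = -(10/63)z^3 + (5/63)z^2 + (80/63)z - 25/21
Adding term by term: (7/9)z^3 - (37/18)z^2 - (163/18)z + 43/3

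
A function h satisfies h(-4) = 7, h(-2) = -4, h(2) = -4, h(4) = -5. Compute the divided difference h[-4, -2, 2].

h[-4,-2] = (-4 - 7) / (-2 - (-4)) = -11/2
h[-2,2] = (-4 - (-4)) / (2 - (-2)) = 0
h[-4,-2,2] = (0 - (-11/2)) / (2 - (-4)) = 11/12

11/12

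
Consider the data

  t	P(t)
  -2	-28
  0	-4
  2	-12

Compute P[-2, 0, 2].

-4

P[-2,0] = (-4 - (-28)) / (0 - (-2)) = 12
P[0,2] = (-12 - (-4)) / (2 - 0) = -4
P[-2,0,2] = (-4 - 12) / (2 - (-2)) = -4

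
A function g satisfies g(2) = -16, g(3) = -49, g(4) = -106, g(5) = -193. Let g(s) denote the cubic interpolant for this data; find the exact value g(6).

-316

L_0(6) = (3)·(2)·(1)/[(-1)·(-2)·(-3)] = -1
L_1(6) = (4)·(2)·(1)/[(1)·(-1)·(-2)] = 4
L_2(6) = (4)·(3)·(1)/[(2)·(1)·(-1)] = -6
L_3(6) = (4)·(3)·(2)/[(3)·(2)·(1)] = 4
Sum: (-16)·(-1) + (-49)·(4) + (-106)·(-6) + (-193)·(4) = -316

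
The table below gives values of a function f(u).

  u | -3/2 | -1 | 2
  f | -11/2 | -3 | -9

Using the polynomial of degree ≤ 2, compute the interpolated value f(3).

Using Newton's divided-difference form:
f[-3/2,-1] = (-3 - (-11/2)) / (-1 - (-3/2)) = 5
f[-1,2] = (-9 - (-3)) / (2 - (-1)) = -2
f[-3/2,-1,2] = (-2 - 5) / (2 - (-3/2)) = -2
f(3) = -11/2 + 5·(9/2) + (-2)·(9/2)·(4) = -19

-19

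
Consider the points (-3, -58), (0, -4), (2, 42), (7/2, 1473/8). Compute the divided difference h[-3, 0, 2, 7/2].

h[-3,0] = (-4 - (-58)) / (0 - (-3)) = 18
h[0,2] = (42 - (-4)) / (2 - 0) = 23
h[2,7/2] = (1473/8 - 42) / (7/2 - 2) = 379/4
h[-3,0,2] = (23 - 18) / (2 - (-3)) = 1
h[0,2,7/2] = (379/4 - 23) / (7/2 - 0) = 41/2
h[-3,0,2,7/2] = (41/2 - 1) / (7/2 - (-3)) = 3

3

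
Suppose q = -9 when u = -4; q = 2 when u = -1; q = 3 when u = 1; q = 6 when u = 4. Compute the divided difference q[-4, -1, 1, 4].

q[-4,-1] = (2 - (-9)) / (-1 - (-4)) = 11/3
q[-1,1] = (3 - 2) / (1 - (-1)) = 1/2
q[1,4] = (6 - 3) / (4 - 1) = 1
q[-4,-1,1] = (1/2 - 11/3) / (1 - (-4)) = -19/30
q[-1,1,4] = (1 - 1/2) / (4 - (-1)) = 1/10
q[-4,-1,1,4] = (1/10 - (-19/30)) / (4 - (-4)) = 11/120

11/120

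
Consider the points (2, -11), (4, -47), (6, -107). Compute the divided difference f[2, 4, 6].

f[2,4] = (-47 - (-11)) / (4 - 2) = -18
f[4,6] = (-107 - (-47)) / (6 - 4) = -30
f[2,4,6] = (-30 - (-18)) / (6 - 2) = -3

-3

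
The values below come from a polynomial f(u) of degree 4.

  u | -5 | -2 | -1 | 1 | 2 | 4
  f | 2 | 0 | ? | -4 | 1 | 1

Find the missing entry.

-971/189

The 5 known values determine f uniquely (degree ≤ 4).
Evaluate each Lagrange basis at u = -1:
L_0(-1) = (1)·(-2)·(-3)·(-5)/[(-3)·(-6)·(-7)·(-9)] = -5/189
L_1(-1) = (4)·(-2)·(-3)·(-5)/[(3)·(-3)·(-4)·(-6)] = 5/9
L_2(-1) = (4)·(1)·(-3)·(-5)/[(6)·(3)·(-1)·(-3)] = 10/9
L_3(-1) = (4)·(1)·(-2)·(-5)/[(7)·(4)·(1)·(-2)] = -5/7
L_4(-1) = (4)·(1)·(-2)·(-3)/[(9)·(6)·(3)·(2)] = 2/27
Sum: 2·(-5/189) + 0 + (-4)·(10/9) + 1·(-5/7) + 1·(2/27) = -971/189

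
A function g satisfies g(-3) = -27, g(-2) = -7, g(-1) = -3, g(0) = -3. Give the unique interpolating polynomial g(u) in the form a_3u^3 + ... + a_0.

g(u) = 2u^3 + 4u^2 + 2u - 3

Newton's divided differences:
g[-3,-2] = (-7 - (-27)) / (-2 - (-3)) = 20
g[-2,-1] = (-3 - (-7)) / (-1 - (-2)) = 4
g[-1,0] = (-3 - (-3)) / (0 - (-1)) = 0
g[-3,-2,-1] = (4 - 20) / (-1 - (-3)) = -8
g[-2,-1,0] = (0 - 4) / (0 - (-2)) = -2
g[-3,-2,-1,0] = (-2 - (-8)) / (0 - (-3)) = 2
g(u) = -27 + 20·(u + 3) + (-8)·(u + 3)(u + 2) + 2·(u + 3)(u + 2)(u + 1)
Expanding: g(u) = 2u^3 + 4u^2 + 2u - 3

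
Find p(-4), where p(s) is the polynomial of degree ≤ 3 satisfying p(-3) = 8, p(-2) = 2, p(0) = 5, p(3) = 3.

1031/45

Evaluate each Lagrange basis at s = -4:
L_0(-4) = (-2)·(-4)·(-7)/[(-1)·(-3)·(-6)] = 28/9
L_1(-4) = (-1)·(-4)·(-7)/[(1)·(-2)·(-5)] = -14/5
L_2(-4) = (-1)·(-2)·(-7)/[(3)·(2)·(-3)] = 7/9
L_3(-4) = (-1)·(-2)·(-4)/[(6)·(5)·(3)] = -4/45
Sum: 8·(28/9) + 2·(-14/5) + 5·(7/9) + 3·(-4/45) = 1031/45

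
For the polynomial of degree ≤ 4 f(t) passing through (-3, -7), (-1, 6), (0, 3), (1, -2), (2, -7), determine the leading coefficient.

The leading coefficient equals the top divided difference f[-3,-1,0,1,2].
f[-3,-1] = (6 - (-7)) / (-1 - (-3)) = 13/2
f[-1,0] = (3 - 6) / (0 - (-1)) = -3
f[0,1] = (-2 - 3) / (1 - 0) = -5
f[1,2] = (-7 - (-2)) / (2 - 1) = -5
f[-3,-1,0] = (-3 - 13/2) / (0 - (-3)) = -19/6
f[-1,0,1] = (-5 - (-3)) / (1 - (-1)) = -1
f[0,1,2] = (-5 - (-5)) / (2 - 0) = 0
f[-3,-1,0,1] = (-1 - (-19/6)) / (1 - (-3)) = 13/24
f[-1,0,1,2] = (0 - (-1)) / (2 - (-1)) = 1/3
f[-3,-1,0,1,2] = (1/3 - 13/24) / (2 - (-3)) = -1/24

-1/24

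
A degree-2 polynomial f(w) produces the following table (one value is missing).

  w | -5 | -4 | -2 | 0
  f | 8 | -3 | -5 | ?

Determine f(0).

59/3

The 3 known values determine f uniquely (degree ≤ 2).
L_0(0) = (4)·(2)/[(-1)·(-3)] = 8/3
L_1(0) = (5)·(2)/[(1)·(-2)] = -5
L_2(0) = (5)·(4)/[(3)·(2)] = 10/3
Sum: 8·(8/3) + (-3)·(-5) + (-5)·(10/3) = 59/3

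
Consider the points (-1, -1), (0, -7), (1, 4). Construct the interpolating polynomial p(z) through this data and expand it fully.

Build the Lagrange basis polynomials:
L_0(z) = z(z - 1) / [2] = (1/2)z^2 - (1/2)z
L_1(z) = (z + 1)(z - 1) / [-1] = -z^2 + 1
L_2(z) = (z + 1)z / [2] = (1/2)z^2 + (1/2)z
p(z) = (-1)·L_0 + (-7)·L_1 + 4·L_2
  (-1)·L_0(z) = -(1/2)z^2 + (1/2)z
  (-7)·L_1(z) = 7z^2 - 7
  4·L_2(z) = 2z^2 + 2z
Adding term by term: (17/2)z^2 + (5/2)z - 7

p(z) = (17/2)z^2 + (5/2)z - 7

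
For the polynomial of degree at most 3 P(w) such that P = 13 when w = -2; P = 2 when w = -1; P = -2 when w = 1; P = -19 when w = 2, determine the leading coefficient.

-2

The leading coefficient equals the top divided difference P[-2,-1,1,2].
P[-2,-1] = (2 - 13) / (-1 - (-2)) = -11
P[-1,1] = (-2 - 2) / (1 - (-1)) = -2
P[1,2] = (-19 - (-2)) / (2 - 1) = -17
P[-2,-1,1] = (-2 - (-11)) / (1 - (-2)) = 3
P[-1,1,2] = (-17 - (-2)) / (2 - (-1)) = -5
P[-2,-1,1,2] = (-5 - 3) / (2 - (-2)) = -2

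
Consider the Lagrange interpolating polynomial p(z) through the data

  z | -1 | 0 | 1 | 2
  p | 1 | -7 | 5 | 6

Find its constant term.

-7

L_0(z) = z(z - 1)(z - 2) / [-6] = -(1/6)z^3 + (1/2)z^2 - (1/3)z
L_1(z) = (z + 1)(z - 1)(z - 2) / [2] = (1/2)z^3 - z^2 - (1/2)z + 1
L_2(z) = (z + 1)z(z - 2) / [-2] = -(1/2)z^3 + (1/2)z^2 + z
L_3(z) = (z + 1)z(z - 1) / [6] = (1/6)z^3 - (1/6)z
p(z) = 1·L_0 + (-7)·L_1 + 5·L_2 + 6·L_3
Only the constant term is needed; take it from each L_i and combine:
1·(0) + (-7)·(1) + 5·(0) + 6·(0) = -7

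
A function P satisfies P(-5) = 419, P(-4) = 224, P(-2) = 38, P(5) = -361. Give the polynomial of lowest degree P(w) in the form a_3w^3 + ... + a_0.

L_0(w) = (w + 4)(w + 2)(w - 5) / [-30] = -(1/30)w^3 - (1/30)w^2 + (11/15)w + 4/3
L_1(w) = (w + 5)(w + 2)(w - 5) / [18] = (1/18)w^3 + (1/9)w^2 - (25/18)w - 25/9
L_2(w) = (w + 5)(w + 4)(w - 5) / [-42] = -(1/42)w^3 - (2/21)w^2 + (25/42)w + 50/21
L_3(w) = (w + 5)(w + 4)(w + 2) / [630] = (1/630)w^3 + (11/630)w^2 + (19/315)w + 4/63
P(w) = 419·L_0 + 224·L_1 + 38·L_2 + (-361)·L_3
  419·L_0(w) = -(419/30)w^3 - (419/30)w^2 + (4609/15)w + 1676/3
  224·L_1(w) = (112/9)w^3 + (224/9)w^2 - (2800/9)w - 5600/9
  38·L_2(w) = -(19/21)w^3 - (76/21)w^2 + (475/21)w + 1900/21
  (-361)·L_3(w) = -(361/630)w^3 - (3971/630)w^2 - (6859/315)w - 1444/63
Adding term by term: -3w^3 + w^2 - 3w + 4

P(w) = -3w^3 + w^2 - 3w + 4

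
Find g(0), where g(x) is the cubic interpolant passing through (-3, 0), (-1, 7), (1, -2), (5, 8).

53/16

Evaluate each Lagrange basis at x = 0:
L_0(0) = (1)·(-1)·(-5)/[(-2)·(-4)·(-8)] = -5/64
L_1(0) = (3)·(-1)·(-5)/[(2)·(-2)·(-6)] = 5/8
L_2(0) = (3)·(1)·(-5)/[(4)·(2)·(-4)] = 15/32
L_3(0) = (3)·(1)·(-1)/[(8)·(6)·(4)] = -1/64
Sum: 0 + 7·(5/8) + (-2)·(15/32) + 8·(-1/64) = 53/16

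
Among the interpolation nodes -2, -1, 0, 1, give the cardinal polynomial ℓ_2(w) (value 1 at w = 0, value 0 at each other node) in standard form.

ℓ_2(w) = -(1/2)w^3 - w^2 + (1/2)w + 1

ℓ_2(w) = (w + 2)(w + 1)(w - 1) / [(2)·(1)·(-1)]
       = (w^3 + 2w^2 - w - 2) / (-2)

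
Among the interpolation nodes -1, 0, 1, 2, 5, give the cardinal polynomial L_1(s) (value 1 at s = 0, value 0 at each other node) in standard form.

L_1(s) = (s + 1)(s - 1)(s - 2)(s - 5) / [(1)·(-1)·(-2)·(-5)]
       = (s^4 - 7s^3 + 9s^2 + 7s - 10) / (-10)

L_1(s) = -(1/10)s^4 + (7/10)s^3 - (9/10)s^2 - (7/10)s + 1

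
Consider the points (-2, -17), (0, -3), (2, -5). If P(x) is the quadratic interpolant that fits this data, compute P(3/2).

-3

Evaluate each Lagrange basis at x = 3/2:
L_0(3/2) = (3/2)·(-1/2)/[(-2)·(-4)] = -3/32
L_1(3/2) = (7/2)·(-1/2)/[(2)·(-2)] = 7/16
L_2(3/2) = (7/2)·(3/2)/[(4)·(2)] = 21/32
Sum: (-17)·(-3/32) + (-3)·(7/16) + (-5)·(21/32) = -3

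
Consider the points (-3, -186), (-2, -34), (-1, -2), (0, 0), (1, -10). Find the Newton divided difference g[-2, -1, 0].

g[-2,-1] = (-2 - (-34)) / (-1 - (-2)) = 32
g[-1,0] = (0 - (-2)) / (0 - (-1)) = 2
g[-2,-1,0] = (2 - 32) / (0 - (-2)) = -15

-15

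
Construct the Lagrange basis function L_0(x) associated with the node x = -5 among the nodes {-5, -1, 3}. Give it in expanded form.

L_0(x) = (x + 1)(x - 3) / [(-4)·(-8)]
       = (x^2 - 2x - 3) / (32)

L_0(x) = (1/32)x^2 - (1/16)x - 3/32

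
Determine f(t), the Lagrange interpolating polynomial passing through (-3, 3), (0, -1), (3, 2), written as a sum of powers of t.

L_0(t) = t(t - 3) / [18] = (1/18)t^2 - (1/6)t
L_1(t) = (t + 3)(t - 3) / [-9] = -(1/9)t^2 + 1
L_2(t) = (t + 3)t / [18] = (1/18)t^2 + (1/6)t
f(t) = 3·L_0 + (-1)·L_1 + 2·L_2
  3·L_0(t) = (1/6)t^2 - (1/2)t
  (-1)·L_1(t) = (1/9)t^2 - 1
  2·L_2(t) = (1/9)t^2 + (1/3)t
Adding term by term: (7/18)t^2 - (1/6)t - 1

f(t) = (7/18)t^2 - (1/6)t - 1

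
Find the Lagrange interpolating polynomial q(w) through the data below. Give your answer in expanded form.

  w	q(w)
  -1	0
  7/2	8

q(w) = (16/9)w + 16/9

Build the Lagrange basis polynomials:
L_0(w) = (w - 7/2) / [-9/2] = -(2/9)w + 7/9
L_1(w) = (w + 1) / [9/2] = (2/9)w + 2/9
q(w) = 0·L_0 + 8·L_1
  0·L_0(w) = 0
  8·L_1(w) = (16/9)w + 16/9
Adding term by term: (16/9)w + 16/9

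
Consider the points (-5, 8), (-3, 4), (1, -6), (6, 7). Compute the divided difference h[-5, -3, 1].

h[-5,-3] = (4 - 8) / (-3 - (-5)) = -2
h[-3,1] = (-6 - 4) / (1 - (-3)) = -5/2
h[-5,-3,1] = (-5/2 - (-2)) / (1 - (-5)) = -1/12

-1/12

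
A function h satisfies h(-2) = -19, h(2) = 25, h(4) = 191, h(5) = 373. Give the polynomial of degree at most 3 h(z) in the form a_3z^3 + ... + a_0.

L_0(z) = (z - 2)(z - 4)(z - 5) / [-168] = -(1/168)z^3 + (11/168)z^2 - (19/84)z + 5/21
L_1(z) = (z + 2)(z - 4)(z - 5) / [24] = (1/24)z^3 - (7/24)z^2 + (1/12)z + 5/3
L_2(z) = (z + 2)(z - 2)(z - 5) / [-12] = -(1/12)z^3 + (5/12)z^2 + (1/3)z - 5/3
L_3(z) = (z + 2)(z - 2)(z - 4) / [21] = (1/21)z^3 - (4/21)z^2 - (4/21)z + 16/21
h(z) = (-19)·L_0 + 25·L_1 + 191·L_2 + 373·L_3
  (-19)·L_0(z) = (19/168)z^3 - (209/168)z^2 + (361/84)z - 95/21
  25·L_1(z) = (25/24)z^3 - (175/24)z^2 + (25/12)z + 125/3
  191·L_2(z) = -(191/12)z^3 + (955/12)z^2 + (191/3)z - 955/3
  373·L_3(z) = (373/21)z^3 - (1492/21)z^2 - (1492/21)z + 5968/21
Adding term by term: 3z^3 - z + 3

h(z) = 3z^3 - z + 3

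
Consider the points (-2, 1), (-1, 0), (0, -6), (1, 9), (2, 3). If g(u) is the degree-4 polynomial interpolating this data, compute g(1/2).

Using Newton's divided-difference form:
g[-2,-1] = (0 - 1) / (-1 - (-2)) = -1
g[-1,0] = (-6 - 0) / (0 - (-1)) = -6
g[0,1] = (9 - (-6)) / (1 - 0) = 15
g[1,2] = (3 - 9) / (2 - 1) = -6
g[-2,-1,0] = (-6 - (-1)) / (0 - (-2)) = -5/2
g[-1,0,1] = (15 - (-6)) / (1 - (-1)) = 21/2
g[0,1,2] = (-6 - 15) / (2 - 0) = -21/2
g[-2,-1,0,1] = (21/2 - (-5/2)) / (1 - (-2)) = 13/3
g[-1,0,1,2] = (-21/2 - 21/2) / (2 - (-1)) = -7
g[-2,-1,0,1,2] = (-7 - 13/3) / (2 - (-2)) = -17/6
g(1/2) = 1 + (-1)·(5/2) + (-5/2)·(5/2)·(3/2) + (13/3)·(5/2)·(3/2)·(1/2) + (-17/6)·(5/2)·(3/2)·(1/2)·(-1/2) = -3/32

-3/32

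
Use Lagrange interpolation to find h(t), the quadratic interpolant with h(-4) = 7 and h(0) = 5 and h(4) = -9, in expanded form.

L_0(t) = t(t - 4) / [32] = (1/32)t^2 - (1/8)t
L_1(t) = (t + 4)(t - 4) / [-16] = -(1/16)t^2 + 1
L_2(t) = (t + 4)t / [32] = (1/32)t^2 + (1/8)t
h(t) = 7·L_0 + 5·L_1 + (-9)·L_2
  7·L_0(t) = (7/32)t^2 - (7/8)t
  5·L_1(t) = -(5/16)t^2 + 5
  (-9)·L_2(t) = -(9/32)t^2 - (9/8)t
Adding term by term: -(3/8)t^2 - 2t + 5

h(t) = -(3/8)t^2 - 2t + 5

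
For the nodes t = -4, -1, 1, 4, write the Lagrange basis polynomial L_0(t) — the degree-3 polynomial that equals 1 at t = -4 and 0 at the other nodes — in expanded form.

L_0(t) = (t + 1)(t - 1)(t - 4) / [(-3)·(-5)·(-8)]
       = (t^3 - 4t^2 - t + 4) / (-120)

L_0(t) = -(1/120)t^3 + (1/30)t^2 + (1/120)t - 1/30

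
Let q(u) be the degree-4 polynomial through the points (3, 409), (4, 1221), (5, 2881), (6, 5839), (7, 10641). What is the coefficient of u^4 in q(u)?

4

Build the Lagrange basis polynomials:
L_0(u) = (u - 4)(u - 5)(u - 6)(u - 7) / [24] = (1/24)u^4 - (11/12)u^3 + (179/24)u^2 - (319/12)u + 35
L_1(u) = (u - 3)(u - 5)(u - 6)(u - 7) / [-6] = -(1/6)u^4 + (7/2)u^3 - (161/6)u^2 + (177/2)u - 105
L_2(u) = (u - 3)(u - 4)(u - 6)(u - 7) / [4] = (1/4)u^4 - 5u^3 + (145/4)u^2 - (225/2)u + 126
L_3(u) = (u - 3)(u - 4)(u - 5)(u - 7) / [-6] = -(1/6)u^4 + (19/6)u^3 - (131/6)u^2 + (389/6)u - 70
L_4(u) = (u - 3)(u - 4)(u - 5)(u - 6) / [24] = (1/24)u^4 - (3/4)u^3 + (119/24)u^2 - (57/4)u + 15
q(u) = 409·L_0 + 1221·L_1 + 2881·L_2 + 5839·L_3 + 10641·L_4
Only the coefficient of u^4 is needed; take it from each L_i and combine:
409·(1/24) + 1221·(-1/6) + 2881·(1/4) + 5839·(-1/6) + 10641·(1/24) = 4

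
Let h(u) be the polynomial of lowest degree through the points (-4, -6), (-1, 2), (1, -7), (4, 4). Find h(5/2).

-1311/160

L_0(5/2) = (7/2)·(3/2)·(-3/2)/[(-3)·(-5)·(-8)] = 21/320
L_1(5/2) = (13/2)·(3/2)·(-3/2)/[(3)·(-2)·(-5)] = -39/80
L_2(5/2) = (13/2)·(7/2)·(-3/2)/[(5)·(2)·(-3)] = 91/80
L_3(5/2) = (13/2)·(7/2)·(3/2)/[(8)·(5)·(3)] = 91/320
Sum: (-6)·(21/320) + 2·(-39/80) + (-7)·(91/80) + 4·(91/320) = -1311/160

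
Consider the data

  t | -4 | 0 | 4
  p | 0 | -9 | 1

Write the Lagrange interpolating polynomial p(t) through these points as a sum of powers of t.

L_0(t) = t(t - 4) / [32] = (1/32)t^2 - (1/8)t
L_1(t) = (t + 4)(t - 4) / [-16] = -(1/16)t^2 + 1
L_2(t) = (t + 4)t / [32] = (1/32)t^2 + (1/8)t
p(t) = 0·L_0 + (-9)·L_1 + 1·L_2
  0·L_0(t) = 0
  (-9)·L_1(t) = (9/16)t^2 - 9
  1·L_2(t) = (1/32)t^2 + (1/8)t
Adding term by term: (19/32)t^2 + (1/8)t - 9

p(t) = (19/32)t^2 + (1/8)t - 9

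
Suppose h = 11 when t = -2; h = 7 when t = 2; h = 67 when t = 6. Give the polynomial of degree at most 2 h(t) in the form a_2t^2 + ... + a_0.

L_0(t) = (t - 2)(t - 6) / [32] = (1/32)t^2 - (1/4)t + 3/8
L_1(t) = (t + 2)(t - 6) / [-16] = -(1/16)t^2 + (1/4)t + 3/4
L_2(t) = (t + 2)(t - 2) / [32] = (1/32)t^2 - 1/8
h(t) = 11·L_0 + 7·L_1 + 67·L_2
  11·L_0(t) = (11/32)t^2 - (11/4)t + 33/8
  7·L_1(t) = -(7/16)t^2 + (7/4)t + 21/4
  67·L_2(t) = (67/32)t^2 - 67/8
Adding term by term: 2t^2 - t + 1

h(t) = 2t^2 - t + 1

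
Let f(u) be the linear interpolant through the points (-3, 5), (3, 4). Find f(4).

23/6

L_0(4) = (1)/[(-6)] = -1/6
L_1(4) = (7)/[(6)] = 7/6
Sum: 5·(-1/6) + 4·(7/6) = 23/6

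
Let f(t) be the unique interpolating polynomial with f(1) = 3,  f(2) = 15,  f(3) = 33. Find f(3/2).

L_0(3/2) = (-1/2)·(-3/2)/[(-1)·(-2)] = 3/8
L_1(3/2) = (1/2)·(-3/2)/[(1)·(-1)] = 3/4
L_2(3/2) = (1/2)·(-1/2)/[(2)·(1)] = -1/8
Sum: 3·(3/8) + 15·(3/4) + 33·(-1/8) = 33/4

33/4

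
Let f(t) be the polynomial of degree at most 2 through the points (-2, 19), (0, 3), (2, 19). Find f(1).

7

Using Newton's divided-difference form:
f[-2,0] = (3 - 19) / (0 - (-2)) = -8
f[0,2] = (19 - 3) / (2 - 0) = 8
f[-2,0,2] = (8 - (-8)) / (2 - (-2)) = 4
f(1) = 19 + (-8)·(3) + 4·(3)·(1) = 7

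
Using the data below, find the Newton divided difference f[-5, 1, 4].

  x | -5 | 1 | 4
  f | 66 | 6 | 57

3

f[-5,1] = (6 - 66) / (1 - (-5)) = -10
f[1,4] = (57 - 6) / (4 - 1) = 17
f[-5,1,4] = (17 - (-10)) / (4 - (-5)) = 3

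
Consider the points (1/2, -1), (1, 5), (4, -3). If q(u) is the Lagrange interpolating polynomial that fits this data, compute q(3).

169/21

L_0(3) = (2)·(-1)/[(-1/2)·(-7/2)] = -8/7
L_1(3) = (5/2)·(-1)/[(1/2)·(-3)] = 5/3
L_2(3) = (5/2)·(2)/[(7/2)·(3)] = 10/21
Sum: (-1)·(-8/7) + 5·(5/3) + (-3)·(10/21) = 169/21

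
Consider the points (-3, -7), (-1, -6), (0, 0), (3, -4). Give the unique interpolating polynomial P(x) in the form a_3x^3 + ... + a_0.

Build the Lagrange basis polynomials:
L_0(x) = (x + 1)x(x - 3) / [-36] = -(1/36)x^3 + (1/18)x^2 + (1/12)x
L_1(x) = (x + 3)x(x - 3) / [8] = (1/8)x^3 - (9/8)x
L_2(x) = (x + 3)(x + 1)(x - 3) / [-9] = -(1/9)x^3 - (1/9)x^2 + x + 1
L_3(x) = (x + 3)(x + 1)x / [72] = (1/72)x^3 + (1/18)x^2 + (1/24)x
P(x) = (-7)·L_0 + (-6)·L_1 + 0·L_2 + (-4)·L_3
  (-7)·L_0(x) = (7/36)x^3 - (7/18)x^2 - (7/12)x
  (-6)·L_1(x) = -(3/4)x^3 + (27/4)x
  0·L_2(x) = 0
  (-4)·L_3(x) = -(1/18)x^3 - (2/9)x^2 - (1/6)x
Adding term by term: -(11/18)x^3 - (11/18)x^2 + 6x

P(x) = -(11/18)x^3 - (11/18)x^2 + 6x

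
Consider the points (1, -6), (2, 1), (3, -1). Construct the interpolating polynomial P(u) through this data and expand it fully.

P(u) = -(9/2)u^2 + (41/2)u - 22

L_0(u) = (u - 2)(u - 3) / [2] = (1/2)u^2 - (5/2)u + 3
L_1(u) = (u - 1)(u - 3) / [-1] = -u^2 + 4u - 3
L_2(u) = (u - 1)(u - 2) / [2] = (1/2)u^2 - (3/2)u + 1
P(u) = (-6)·L_0 + 1·L_1 + (-1)·L_2
  (-6)·L_0(u) = -3u^2 + 15u - 18
  1·L_1(u) = -u^2 + 4u - 3
  (-1)·L_2(u) = -(1/2)u^2 + (3/2)u - 1
Adding term by term: -(9/2)u^2 + (41/2)u - 22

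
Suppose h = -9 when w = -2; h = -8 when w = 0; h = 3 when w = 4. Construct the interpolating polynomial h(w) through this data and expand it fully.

Newton's divided differences:
h[-2,0] = (-8 - (-9)) / (0 - (-2)) = 1/2
h[0,4] = (3 - (-8)) / (4 - 0) = 11/4
h[-2,0,4] = (11/4 - 1/2) / (4 - (-2)) = 3/8
h(w) = -9 + (1/2)·(w + 2) + (3/8)·(w + 2)w
Expanding: h(w) = (3/8)w^2 + (5/4)w - 8

h(w) = (3/8)w^2 + (5/4)w - 8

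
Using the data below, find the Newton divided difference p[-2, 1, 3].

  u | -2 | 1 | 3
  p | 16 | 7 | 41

4

p[-2,1] = (7 - 16) / (1 - (-2)) = -3
p[1,3] = (41 - 7) / (3 - 1) = 17
p[-2,1,3] = (17 - (-3)) / (3 - (-2)) = 4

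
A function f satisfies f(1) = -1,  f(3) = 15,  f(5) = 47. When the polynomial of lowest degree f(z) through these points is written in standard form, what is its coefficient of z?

Build the Lagrange basis polynomials:
L_0(z) = (z - 3)(z - 5) / [8] = (1/8)z^2 - z + 15/8
L_1(z) = (z - 1)(z - 5) / [-4] = -(1/4)z^2 + (3/2)z - 5/4
L_2(z) = (z - 1)(z - 3) / [8] = (1/8)z^2 - (1/2)z + 3/8
f(z) = (-1)·L_0 + 15·L_1 + 47·L_2
Only the coefficient of z is needed; take it from each L_i and combine:
(-1)·(-1) + 15·(3/2) + 47·(-1/2) = 0

0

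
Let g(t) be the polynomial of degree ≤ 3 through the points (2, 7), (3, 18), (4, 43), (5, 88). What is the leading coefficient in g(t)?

Build the Lagrange basis polynomials:
L_0(t) = (t - 3)(t - 4)(t - 5) / [-6] = -(1/6)t^3 + 2t^2 - (47/6)t + 10
L_1(t) = (t - 2)(t - 4)(t - 5) / [2] = (1/2)t^3 - (11/2)t^2 + 19t - 20
L_2(t) = (t - 2)(t - 3)(t - 5) / [-2] = -(1/2)t^3 + 5t^2 - (31/2)t + 15
L_3(t) = (t - 2)(t - 3)(t - 4) / [6] = (1/6)t^3 - (3/2)t^2 + (13/3)t - 4
g(t) = 7·L_0 + 18·L_1 + 43·L_2 + 88·L_3
Only the coefficient of t^3 is needed; take it from each L_i and combine:
7·(-1/6) + 18·(1/2) + 43·(-1/2) + 88·(1/6) = 1

1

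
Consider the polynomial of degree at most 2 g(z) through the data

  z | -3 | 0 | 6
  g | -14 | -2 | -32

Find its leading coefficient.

Build the Lagrange basis polynomials:
L_0(z) = z(z - 6) / [27] = (1/27)z^2 - (2/9)z
L_1(z) = (z + 3)(z - 6) / [-18] = -(1/18)z^2 + (1/6)z + 1
L_2(z) = (z + 3)z / [54] = (1/54)z^2 + (1/18)z
g(z) = (-14)·L_0 + (-2)·L_1 + (-32)·L_2
Only the coefficient of z^2 is needed; take it from each L_i and combine:
(-14)·(1/27) + (-2)·(-1/18) + (-32)·(1/54) = -1

-1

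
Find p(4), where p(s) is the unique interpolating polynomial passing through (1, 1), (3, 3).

Evaluate each Lagrange basis at s = 4:
L_0(4) = (1)/[(-2)] = -1/2
L_1(4) = (3)/[(2)] = 3/2
Sum: 1·(-1/2) + 3·(3/2) = 4

4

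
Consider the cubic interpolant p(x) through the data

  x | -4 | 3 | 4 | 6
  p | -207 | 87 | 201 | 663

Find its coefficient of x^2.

L_0(x) = (x - 3)(x - 4)(x - 6) / [-560] = -(1/560)x^3 + (13/560)x^2 - (27/280)x + 9/70
L_1(x) = (x + 4)(x - 4)(x - 6) / [21] = (1/21)x^3 - (2/7)x^2 - (16/21)x + 32/7
L_2(x) = (x + 4)(x - 3)(x - 6) / [-16] = -(1/16)x^3 + (5/16)x^2 + (9/8)x - 9/2
L_3(x) = (x + 4)(x - 3)(x - 4) / [60] = (1/60)x^3 - (1/20)x^2 - (4/15)x + 4/5
p(x) = (-207)·L_0 + 87·L_1 + 201·L_2 + 663·L_3
Only the coefficient of x^2 is needed; take it from each L_i and combine:
(-207)·(13/560) + 87·(-2/7) + 201·(5/16) + 663·(-1/20) = 0

0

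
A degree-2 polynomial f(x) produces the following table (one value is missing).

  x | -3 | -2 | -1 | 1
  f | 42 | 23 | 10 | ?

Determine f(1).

The 3 known values determine f uniquely (degree ≤ 2).
Evaluate each Lagrange basis at x = 1:
L_0(1) = (3)·(2)/[(-1)·(-2)] = 3
L_1(1) = (4)·(2)/[(1)·(-1)] = -8
L_2(1) = (4)·(3)/[(2)·(1)] = 6
Sum: 42·(3) + 23·(-8) + 10·(6) = 2

2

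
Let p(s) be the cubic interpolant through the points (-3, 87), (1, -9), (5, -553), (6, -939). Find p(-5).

L_0(-5) = (-6)·(-10)·(-11)/[(-4)·(-8)·(-9)] = 55/24
L_1(-5) = (-2)·(-10)·(-11)/[(4)·(-4)·(-5)] = -11/4
L_2(-5) = (-2)·(-6)·(-11)/[(8)·(4)·(-1)] = 33/8
L_3(-5) = (-2)·(-6)·(-10)/[(9)·(5)·(1)] = -8/3
Sum: 87·(55/24) + (-9)·(-11/4) + (-553)·(33/8) + (-939)·(-8/3) = 447

447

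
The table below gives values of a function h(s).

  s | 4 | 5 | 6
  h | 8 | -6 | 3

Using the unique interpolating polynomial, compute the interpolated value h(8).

L_0(8) = (3)·(2)/[(-1)·(-2)] = 3
L_1(8) = (4)·(2)/[(1)·(-1)] = -8
L_2(8) = (4)·(3)/[(2)·(1)] = 6
Sum: 8·(3) + (-6)·(-8) + 3·(6) = 90

90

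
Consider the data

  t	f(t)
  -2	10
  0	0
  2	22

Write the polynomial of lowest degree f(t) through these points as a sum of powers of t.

f(t) = 4t^2 + 3t

L_0(t) = t(t - 2) / [8] = (1/8)t^2 - (1/4)t
L_1(t) = (t + 2)(t - 2) / [-4] = -(1/4)t^2 + 1
L_2(t) = (t + 2)t / [8] = (1/8)t^2 + (1/4)t
f(t) = 10·L_0 + 0·L_1 + 22·L_2
  10·L_0(t) = (5/4)t^2 - (5/2)t
  0·L_1(t) = 0
  22·L_2(t) = (11/4)t^2 + (11/2)t
Adding term by term: 4t^2 + 3t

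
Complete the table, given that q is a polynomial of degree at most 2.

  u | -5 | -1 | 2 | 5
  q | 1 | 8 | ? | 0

271/40

The 3 known values determine q uniquely (degree ≤ 2).
L_0(2) = (3)·(-3)/[(-4)·(-10)] = -9/40
L_1(2) = (7)·(-3)/[(4)·(-6)] = 7/8
L_2(2) = (7)·(3)/[(10)·(6)] = 7/20
Sum: 1·(-9/40) + 8·(7/8) + 0 = 271/40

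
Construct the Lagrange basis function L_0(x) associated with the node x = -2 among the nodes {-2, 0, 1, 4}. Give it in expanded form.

L_0(x) = x(x - 1)(x - 4) / [(-2)·(-3)·(-6)]
       = (x^3 - 5x^2 + 4x) / (-36)

L_0(x) = -(1/36)x^3 + (5/36)x^2 - (1/9)x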